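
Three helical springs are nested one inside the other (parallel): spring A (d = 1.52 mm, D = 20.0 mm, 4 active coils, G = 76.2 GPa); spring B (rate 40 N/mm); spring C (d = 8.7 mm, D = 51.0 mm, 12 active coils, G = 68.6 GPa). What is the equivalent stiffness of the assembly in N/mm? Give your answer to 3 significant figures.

72.5 N/mm

k_A = Gd⁴/(8D³N_a) = (76.2×10³)(1.52⁴)/(8·20.0³·4) = 1.5889 N/mm
k_C = Gd⁴/(8D³N_a) = (68.6×10³)(8.7⁴)/(8·51.0³·12) = 30.862 N/mm
Parallel: k_eq = 1.5889 + 40 + 30.862 = 72.451 N/mm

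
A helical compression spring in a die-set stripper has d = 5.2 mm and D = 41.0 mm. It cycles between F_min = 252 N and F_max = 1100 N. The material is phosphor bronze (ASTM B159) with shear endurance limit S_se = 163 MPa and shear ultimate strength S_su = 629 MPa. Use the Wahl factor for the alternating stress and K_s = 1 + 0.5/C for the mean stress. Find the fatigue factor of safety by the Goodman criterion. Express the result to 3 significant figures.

0.318

C = D/d = 41.0/5.2 = 7.8846; K_W = (4C−1)/(4C−4)+0.615/C = 1.1869; K_s = 1+0.5/C = 1.0634
F_a = (F_max−F_min)/2 = 424 N; F_m = (F_max+F_min)/2 = 676 N
τ_a = K_W·8F_aD/(πd³) = 1.1869 × 314.83 = 373.69 MPa
τ_m = K_s·8F_mD/(πd³) = 1.0634 × 501.95 = 533.78 MPa
Goodman: 1/n_f = τ_a/S_se + τ_m/S_su = 373.69/163 + 533.78/629 = 2.29256 + 0.84862 = 3.1412
n_f = 1/3.1412 = 0.3184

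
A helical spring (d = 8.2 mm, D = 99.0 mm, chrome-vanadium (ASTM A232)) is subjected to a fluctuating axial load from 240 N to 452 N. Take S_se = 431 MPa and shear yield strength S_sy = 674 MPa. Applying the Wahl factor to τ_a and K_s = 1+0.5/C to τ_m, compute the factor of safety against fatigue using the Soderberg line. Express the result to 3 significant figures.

2.70

C = D/d = 99.0/8.2 = 12.0732; K_W = (4C−1)/(4C−4)+0.615/C = 1.1187; K_s = 1+0.5/C = 1.0414
F_a = (F_max−F_min)/2 = 106 N; F_m = (F_max+F_min)/2 = 346 N
τ_a = K_W·8F_aD/(πd³) = 1.1187 × 48.466 = 54.218 MPa
τ_m = K_s·8F_mD/(πd³) = 1.0414 × 158.2 = 164.75 MPa
Soderberg: 1/n_f = τ_a/S_se + τ_m/S_sy = 54.218/431 + 164.75/674 = 0.12580 + 0.24444 = 0.37024
n_f = 1/0.37024 = 2.701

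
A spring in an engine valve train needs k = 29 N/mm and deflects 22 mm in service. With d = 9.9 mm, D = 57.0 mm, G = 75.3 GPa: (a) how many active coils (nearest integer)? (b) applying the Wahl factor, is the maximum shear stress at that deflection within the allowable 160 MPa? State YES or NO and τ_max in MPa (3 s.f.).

(a) 17 coils; (b) YES, τ_max = 120 MPa

N_a = Gd⁴/(8D³k) = (75.3×10³)(9.9⁴)/(8·57.0³·29) = 16.84 → N_a = 17
Actual rate k = Gd⁴/(8D³·17) = 28.719 N/mm
Working load F = kδ = 28.719·22 = 631.82 N
C = 57.0/9.9 = 5.7576; K_W = (4C−1)/(4C−4)+0.615/C = 1.2645
τ_max = K_W·8FD/(πd³) = 1.2645·94.516 = 119.51 MPa
τ_max ≤ 160 MPa → acceptable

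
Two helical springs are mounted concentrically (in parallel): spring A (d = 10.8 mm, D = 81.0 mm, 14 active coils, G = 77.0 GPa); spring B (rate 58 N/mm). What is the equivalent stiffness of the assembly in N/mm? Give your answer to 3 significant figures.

k_A = Gd⁴/(8D³N_a) = (77.0×10³)(10.8⁴)/(8·81.0³·14) = 17.6 N/mm
Parallel: k_eq = 17.6 + 58 = 75.6 N/mm

75.6 N/mm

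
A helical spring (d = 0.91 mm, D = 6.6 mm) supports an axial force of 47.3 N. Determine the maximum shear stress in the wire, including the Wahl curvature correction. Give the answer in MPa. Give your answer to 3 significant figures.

Spring index C = D/d = 6.6/0.91 = 7.2527
K_W = (4C−1)/(4C−4) + 0.615/C = 28.011/25.011 + 0.0848 = 1.2047
τ₀ = 8FD/(πd³) = 8·47.3·6.6/(π·0.91³) = 2497.44/2.3674 = 1054.9 MPa
τ_max = K·τ₀ = 1.2047 × 1054.9 = 1270.9 MPa

1270 MPa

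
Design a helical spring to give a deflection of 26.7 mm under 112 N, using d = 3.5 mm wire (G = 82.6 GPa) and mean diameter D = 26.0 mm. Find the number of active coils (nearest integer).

Required rate k = F/δ = 112/26.7 = 4.1948 N/mm
N_a = Gd⁴/(8D³k) = (82.6×10³ × 3.5⁴)/(8 × 26.0³ × 4.1948)
    = 1.23952e+07 / 589816 = 21.02 → 21 coils

21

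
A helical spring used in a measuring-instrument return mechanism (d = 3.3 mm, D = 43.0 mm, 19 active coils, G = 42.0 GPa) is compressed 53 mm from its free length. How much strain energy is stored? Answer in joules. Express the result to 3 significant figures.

0.579 J

k = Gd⁴/(8D³N_a) = (42.0×10³)(3.3⁴)/(8·43.0³·19) = 0.41215 N/mm
U = ½kδ² = 0.5 × 0.41215 × 53² = 578.87 N·mm = 0.57887 J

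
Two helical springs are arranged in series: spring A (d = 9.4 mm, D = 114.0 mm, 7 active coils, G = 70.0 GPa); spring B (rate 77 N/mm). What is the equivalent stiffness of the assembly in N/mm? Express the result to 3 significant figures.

6.07 N/mm

k_A = Gd⁴/(8D³N_a) = (70.0×10³)(9.4⁴)/(8·114.0³·7) = 6.5873 N/mm
Series: 1/k_eq = 1/6.5873 + 1/77 = 0.16479; k_eq = 6.0682 N/mm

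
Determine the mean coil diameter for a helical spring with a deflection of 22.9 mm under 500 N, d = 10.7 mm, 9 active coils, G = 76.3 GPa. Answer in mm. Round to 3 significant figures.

Required rate k = F/δ = 500/22.9 = 21.834 N/mm
D = (Gd⁴/(8N_a·k))^(1/3) = (76.3×10³·10.7⁴/(8·9·21.834))^(1/3)
  = (636198)^(1/3) = 86.0064 mm

86.0 mm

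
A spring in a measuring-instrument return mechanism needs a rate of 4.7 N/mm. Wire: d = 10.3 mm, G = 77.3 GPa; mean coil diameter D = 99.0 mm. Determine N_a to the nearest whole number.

24

N_a = Gd⁴/(8D³k) = (77.3×10³ × 10.3⁴)/(8 × 99.0³ × 4.7)
    = 8.70018e+08 / 3.64832e+07 = 23.85 → 24 coils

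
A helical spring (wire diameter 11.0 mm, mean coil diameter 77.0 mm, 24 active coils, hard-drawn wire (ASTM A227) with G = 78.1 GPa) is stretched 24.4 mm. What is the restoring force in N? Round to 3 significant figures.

318 N

k = Gd⁴/(8D³N_a) = (78.1×10³)(11.0⁴)/(8·77.0³·24) = 13.045 N/mm
F = k·δ = 13.045 × 24.4 = 318.3 N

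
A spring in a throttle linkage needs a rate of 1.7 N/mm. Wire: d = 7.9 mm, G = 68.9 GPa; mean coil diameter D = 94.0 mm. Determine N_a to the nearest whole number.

N_a = Gd⁴/(8D³k) = (68.9×10³ × 7.9⁴)/(8 × 94.0³ × 1.7)
    = 2.68366e+08 / 1.12959e+07 = 23.76 → 24 coils

24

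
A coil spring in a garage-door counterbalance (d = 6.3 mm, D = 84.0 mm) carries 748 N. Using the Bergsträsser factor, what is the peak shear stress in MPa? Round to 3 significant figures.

Spring index C = D/d = 84.0/6.3 = 13.3333
K_B = (4C+2)/(4C−3) = 55.333/50.333 = 1.0993
τ₀ = 8FD/(πd³) = 8·748·84.0/(π·6.3³) = 502656/785.55 = 639.88 MPa
τ_max = K·τ₀ = 1.0993 × 639.88 = 703.45 MPa

703 MPa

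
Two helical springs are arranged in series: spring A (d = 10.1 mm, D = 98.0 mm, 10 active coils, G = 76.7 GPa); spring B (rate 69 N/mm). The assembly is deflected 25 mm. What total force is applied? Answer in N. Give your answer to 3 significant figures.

k_A = Gd⁴/(8D³N_a) = (76.7×10³)(10.1⁴)/(8·98.0³·10) = 10.6 N/mm
Series: 1/k_eq = 1/10.6 + 1/69 = 0.10883; k_eq = 9.1886 N/mm
F = k_eq·δ = 9.1886·25 = 229.71 N

230 N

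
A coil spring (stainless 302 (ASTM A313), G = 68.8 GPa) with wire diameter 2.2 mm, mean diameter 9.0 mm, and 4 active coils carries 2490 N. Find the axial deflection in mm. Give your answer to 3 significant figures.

k = Gd⁴/(8D³N_a) = (68.8×10³)(2.2⁴)/(8·9.0³·4) = 69.088 N/mm
δ = F/k = 2490 / 69.088 = 36.041 mm

36.0 mm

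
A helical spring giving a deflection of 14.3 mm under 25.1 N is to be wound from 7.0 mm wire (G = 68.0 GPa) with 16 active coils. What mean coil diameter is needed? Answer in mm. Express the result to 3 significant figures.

Required rate k = F/δ = 25.1/14.3 = 1.7552 N/mm
D = (Gd⁴/(8N_a·k))^(1/3) = (68.0×10³·7.0⁴/(8·16·1.7552))^(1/3)
  = (726697)^(1/3) = 89.9051 mm

89.9 mm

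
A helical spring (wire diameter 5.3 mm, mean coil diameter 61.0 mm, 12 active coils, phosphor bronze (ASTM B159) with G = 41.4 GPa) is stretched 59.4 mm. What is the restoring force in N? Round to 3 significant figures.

89.0 N

k = Gd⁴/(8D³N_a) = (41.4×10³)(5.3⁴)/(8·61.0³·12) = 1.4991 N/mm
F = k·δ = 1.4991 × 59.4 = 89.049 N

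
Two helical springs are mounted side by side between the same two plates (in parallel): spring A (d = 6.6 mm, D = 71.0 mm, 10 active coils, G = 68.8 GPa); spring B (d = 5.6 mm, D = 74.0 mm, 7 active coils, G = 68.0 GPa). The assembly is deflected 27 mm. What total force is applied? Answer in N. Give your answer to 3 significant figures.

k_A = Gd⁴/(8D³N_a) = (68.8×10³)(6.6⁴)/(8·71.0³·10) = 4.5593 N/mm
k_B = Gd⁴/(8D³N_a) = (68.0×10³)(5.6⁴)/(8·74.0³·7) = 2.947 N/mm
Parallel: k_eq = 4.5593 + 2.947 = 7.5063 N/mm
F = k_eq·δ = 7.5063·27 = 202.67 N

203 N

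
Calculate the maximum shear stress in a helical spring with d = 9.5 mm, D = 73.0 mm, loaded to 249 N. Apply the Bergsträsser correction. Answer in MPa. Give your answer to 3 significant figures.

63.7 MPa

Spring index C = D/d = 73.0/9.5 = 7.6842
K_B = (4C+2)/(4C−3) = 32.737/27.737 = 1.1803
τ₀ = 8FD/(πd³) = 8·249·73.0/(π·9.5³) = 145416/2693.5 = 53.987 MPa
τ_max = K·τ₀ = 1.1803 × 53.987 = 63.719 MPa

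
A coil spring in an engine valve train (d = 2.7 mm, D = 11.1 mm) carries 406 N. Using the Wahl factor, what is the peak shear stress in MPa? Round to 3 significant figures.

811 MPa

Spring index C = D/d = 11.1/2.7 = 4.1111
K_W = (4C−1)/(4C−4) + 0.615/C = 15.444/12.444 + 0.1496 = 1.3907
τ₀ = 8FD/(πd³) = 8·406·11.1/(π·2.7³) = 36052.8/61.836 = 583.04 MPa
τ_max = K·τ₀ = 1.3907 × 583.04 = 810.81 MPa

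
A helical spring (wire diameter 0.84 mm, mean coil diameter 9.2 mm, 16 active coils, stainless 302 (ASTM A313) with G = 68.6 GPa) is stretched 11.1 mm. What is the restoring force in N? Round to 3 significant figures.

3.80 N

k = Gd⁴/(8D³N_a) = (68.6×10³)(0.84⁴)/(8·9.2³·16) = 0.34266 N/mm
F = k·δ = 0.34266 × 11.1 = 3.8036 N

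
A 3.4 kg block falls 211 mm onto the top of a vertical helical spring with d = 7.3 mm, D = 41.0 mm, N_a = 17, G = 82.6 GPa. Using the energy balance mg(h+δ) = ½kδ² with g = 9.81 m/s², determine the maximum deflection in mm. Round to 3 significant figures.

25.1 mm

k = Gd⁴/(8D³N_a) = (82.6×10³)(7.3⁴)/(8·41.0³·17) = 25.025 N/mm
W = mg = 3.4 × 9.81 = 33.354 N
½kδ² − Wδ − Wh = 0 → δ = (W + √(W² + 2kWh))/k
δ = (33.354 + √(1112.5 + 352242))/25.025 = (33.354 + 594.44)/25.025 = 25.086 mm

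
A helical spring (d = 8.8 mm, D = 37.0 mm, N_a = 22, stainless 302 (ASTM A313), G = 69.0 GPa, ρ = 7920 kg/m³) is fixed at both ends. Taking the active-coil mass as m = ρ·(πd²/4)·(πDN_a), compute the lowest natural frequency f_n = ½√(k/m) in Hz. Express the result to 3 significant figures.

k = Gd⁴/(8D³N_a) = (69.0×10³)(8.8⁴)/(8·37.0³·22) = 46.415 N/mm = 46415 N/m
Wire length L = πDN_a = π·37.0·22 = 2557.3 mm
m = ρ·(πd²/4)·L = 7920 × 60.821×10⁻⁶ m² × 2.5573 m = 1.2318 kg
f_n = ½√(k/m) = 0.5·√(46415/1.2318) = 0.5·√(37680) = 97.056 Hz

97.1 Hz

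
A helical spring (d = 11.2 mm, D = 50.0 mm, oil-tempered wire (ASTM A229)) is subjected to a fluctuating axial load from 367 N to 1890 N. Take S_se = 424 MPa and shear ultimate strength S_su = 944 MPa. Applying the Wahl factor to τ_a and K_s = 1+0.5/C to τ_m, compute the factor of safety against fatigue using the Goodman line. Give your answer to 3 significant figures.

2.93

C = D/d = 50.0/11.2 = 4.4643; K_W = (4C−1)/(4C−4)+0.615/C = 1.3543; K_s = 1+0.5/C = 1.1120
F_a = (F_max−F_min)/2 = 761.5 N; F_m = (F_max+F_min)/2 = 1128.5 N
τ_a = K_W·8F_aD/(πd³) = 1.3543 × 69.012 = 93.46 MPa
τ_m = K_s·8F_mD/(πd³) = 1.1120 × 102.27 = 113.73 MPa
Goodman: 1/n_f = τ_a/S_se + τ_m/S_su = 93.46/424 + 113.73/944 = 0.22042 + 0.12047 = 0.3409
n_f = 1/0.3409 = 2.933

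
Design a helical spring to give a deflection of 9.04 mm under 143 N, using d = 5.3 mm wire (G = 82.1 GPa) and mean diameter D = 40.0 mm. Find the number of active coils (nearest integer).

Required rate k = F/δ = 143/9.04 = 15.819 N/mm
N_a = Gd⁴/(8D³k) = (82.1×10³ × 5.3⁴)/(8 × 40.0³ × 15.819)
    = 6.47808e+07 / 8.09912e+06 = 7.999 → 8 coils

8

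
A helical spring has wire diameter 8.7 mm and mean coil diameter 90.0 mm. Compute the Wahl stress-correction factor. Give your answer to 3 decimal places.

1.140

C = D/d = 90.0/8.7 = 10.3448
K_W = (4C−1)/(4C−4) + 0.615/C = 40.379/37.379 + 0.0594 = 1.1397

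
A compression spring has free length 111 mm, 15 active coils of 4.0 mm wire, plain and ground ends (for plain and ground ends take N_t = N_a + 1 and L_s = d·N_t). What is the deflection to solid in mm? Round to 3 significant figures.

N_t = 16; L_s = 4.0·16 = 64 mm
δ_solid = L₀ − L_s = 111 − 64 = 47 mm

47.0 mm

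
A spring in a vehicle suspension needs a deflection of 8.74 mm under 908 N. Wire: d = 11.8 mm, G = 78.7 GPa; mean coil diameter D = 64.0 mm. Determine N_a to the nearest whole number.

Required rate k = F/δ = 908/8.74 = 103.89 N/mm
N_a = Gd⁴/(8D³k) = (78.7×10³ × 11.8⁴)/(8 × 64.0³ × 103.89)
    = 1.52582e+09 / 2.17873e+08 = 7.003 → 7 coils

7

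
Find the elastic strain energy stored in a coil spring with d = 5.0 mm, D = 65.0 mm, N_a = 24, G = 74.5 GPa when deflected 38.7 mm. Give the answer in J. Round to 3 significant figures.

0.661 J

k = Gd⁴/(8D³N_a) = (74.5×10³)(5.0⁴)/(8·65.0³·24) = 0.88307 N/mm
U = ½kδ² = 0.5 × 0.88307 × 38.7² = 661.28 N·mm = 0.66128 J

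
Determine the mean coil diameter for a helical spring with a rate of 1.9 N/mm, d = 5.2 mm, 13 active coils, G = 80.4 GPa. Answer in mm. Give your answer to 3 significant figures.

66.8 mm

D = (Gd⁴/(8N_a·k))^(1/3) = (80.4×10³·5.2⁴/(8·13·1.9))^(1/3)
  = (297497)^(1/3) = 66.7566 mm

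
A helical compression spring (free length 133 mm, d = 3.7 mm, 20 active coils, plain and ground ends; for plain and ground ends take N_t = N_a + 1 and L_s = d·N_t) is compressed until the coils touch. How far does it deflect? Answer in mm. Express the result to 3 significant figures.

55.3 mm

N_t = 21; L_s = 3.7·21 = 77.7 mm
δ_solid = L₀ − L_s = 133 − 77.7 = 55.3 mm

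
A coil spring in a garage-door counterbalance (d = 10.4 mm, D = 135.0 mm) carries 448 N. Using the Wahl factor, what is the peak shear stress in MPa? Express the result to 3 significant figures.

Spring index C = D/d = 135.0/10.4 = 12.9808
K_W = (4C−1)/(4C−4) + 0.615/C = 50.923/47.923 + 0.0474 = 1.1100
τ₀ = 8FD/(πd³) = 8·448·135.0/(π·10.4³) = 483840/3533.9 = 136.92 MPa
τ_max = K·τ₀ = 1.1100 × 136.92 = 151.97 MPa

152 MPa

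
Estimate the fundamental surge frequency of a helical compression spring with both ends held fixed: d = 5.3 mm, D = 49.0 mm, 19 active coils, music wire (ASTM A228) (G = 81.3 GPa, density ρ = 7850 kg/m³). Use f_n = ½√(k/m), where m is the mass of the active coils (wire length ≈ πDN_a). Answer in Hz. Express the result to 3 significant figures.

42.1 Hz

k = Gd⁴/(8D³N_a) = (81.3×10³)(5.3⁴)/(8·49.0³·19) = 3.5873 N/mm = 3587.3 N/m
Wire length L = πDN_a = π·49.0·19 = 2924.8 mm
m = ρ·(πd²/4)·L = 7850 × 22.062×10⁻⁶ m² × 2.9248 m = 0.50654 kg
f_n = ½√(k/m) = 0.5·√(3587.3/0.50654) = 0.5·√(7081.9) = 42.077 Hz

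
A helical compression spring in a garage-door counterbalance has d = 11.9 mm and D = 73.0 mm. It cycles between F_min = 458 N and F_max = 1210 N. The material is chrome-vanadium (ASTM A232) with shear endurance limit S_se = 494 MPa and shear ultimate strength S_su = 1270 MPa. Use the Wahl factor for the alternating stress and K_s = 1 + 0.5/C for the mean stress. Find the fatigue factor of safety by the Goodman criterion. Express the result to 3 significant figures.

C = D/d = 73.0/11.9 = 6.1345; K_W = (4C−1)/(4C−4)+0.615/C = 1.2463; K_s = 1+0.5/C = 1.0815
F_a = (F_max−F_min)/2 = 376 N; F_m = (F_max+F_min)/2 = 834 N
τ_a = K_W·8F_aD/(πd³) = 1.2463 × 41.477 = 51.694 MPa
τ_m = K_s·8F_mD/(πd³) = 1.0815 × 92 = 99.499 MPa
Goodman: 1/n_f = τ_a/S_se + τ_m/S_su = 51.694/494 + 99.499/1270 = 0.10464 + 0.07835 = 0.18299
n_f = 1/0.18299 = 5.465

5.46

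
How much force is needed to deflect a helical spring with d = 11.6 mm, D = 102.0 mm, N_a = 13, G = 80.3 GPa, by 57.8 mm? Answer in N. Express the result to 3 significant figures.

761 N

k = Gd⁴/(8D³N_a) = (80.3×10³)(11.6⁴)/(8·102.0³·13) = 13.174 N/mm
F = k·δ = 13.174 × 57.8 = 761.45 N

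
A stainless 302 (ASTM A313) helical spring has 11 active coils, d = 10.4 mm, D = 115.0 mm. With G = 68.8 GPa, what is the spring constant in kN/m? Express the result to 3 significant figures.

k = Gd⁴/(8D³N_a) = (68.8×10³ × 10.4⁴) / (8 × 115.0³ × 11)
  = 8.04863e+08 / 1.33837e+08 = 6.0138 N/mm

6.01 kN/m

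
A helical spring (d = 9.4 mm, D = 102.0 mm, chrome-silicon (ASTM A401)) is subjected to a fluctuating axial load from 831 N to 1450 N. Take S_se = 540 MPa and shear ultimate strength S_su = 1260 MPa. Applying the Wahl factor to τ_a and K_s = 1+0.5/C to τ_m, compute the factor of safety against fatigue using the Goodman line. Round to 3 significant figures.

C = D/d = 102.0/9.4 = 10.8511; K_W = (4C−1)/(4C−4)+0.615/C = 1.1328; K_s = 1+0.5/C = 1.0461
F_a = (F_max−F_min)/2 = 309.5 N; F_m = (F_max+F_min)/2 = 1140.5 N
τ_a = K_W·8F_aD/(πd³) = 1.1328 × 96.787 = 109.64 MPa
τ_m = K_s·8F_mD/(πd³) = 1.0461 × 356.66 = 373.09 MPa
Goodman: 1/n_f = τ_a/S_se + τ_m/S_su = 109.64/540 + 373.09/1260 = 0.20304 + 0.29610 = 0.49914
n_f = 1/0.49914 = 2.003

2.00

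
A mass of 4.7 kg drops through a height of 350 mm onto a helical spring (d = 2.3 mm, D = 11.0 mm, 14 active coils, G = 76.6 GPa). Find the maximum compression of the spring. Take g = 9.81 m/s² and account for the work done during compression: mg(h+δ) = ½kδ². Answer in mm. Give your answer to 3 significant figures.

k = Gd⁴/(8D³N_a) = (76.6×10³)(2.3⁴)/(8·11.0³·14) = 14.38 N/mm
W = mg = 4.7 × 9.81 = 46.107 N
½kδ² − Wδ − Wh = 0 → δ = (W + √(W² + 2kWh))/k
δ = (46.107 + √(2125.9 + 464097))/14.38 = (46.107 + 682.81)/14.38 = 50.691 mm

50.7 mm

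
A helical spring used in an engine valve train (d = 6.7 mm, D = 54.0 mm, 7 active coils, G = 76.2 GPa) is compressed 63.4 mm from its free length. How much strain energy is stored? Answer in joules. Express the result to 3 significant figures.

35.0 J

k = Gd⁴/(8D³N_a) = (76.2×10³)(6.7⁴)/(8·54.0³·7) = 17.413 N/mm
U = ½kδ² = 0.5 × 17.413 × 63.4² = 34997 N·mm = 34.997 J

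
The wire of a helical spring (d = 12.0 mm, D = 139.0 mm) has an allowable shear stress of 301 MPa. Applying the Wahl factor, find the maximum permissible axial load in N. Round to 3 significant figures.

C = D/d = 139.0/12.0 = 11.5833
K_W = (4C−1)/(4C−4) + 0.615/C = 45.333/42.333 + 0.0531 = 1.1240
τ_max = K·8FD/(πd³) → F_max = τ_allow·πd³/(8DK)
F_max = 301·π·12.0³/(8·139.0·1.1240) = 1.634e+06/1249.8 = 1307.4 N

1310 N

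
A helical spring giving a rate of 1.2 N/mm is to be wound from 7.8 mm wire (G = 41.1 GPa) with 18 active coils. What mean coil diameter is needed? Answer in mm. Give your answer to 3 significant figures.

D = (Gd⁴/(8N_a·k))^(1/3) = (41.1×10³·7.8⁴/(8·18·1.2))^(1/3)
  = (880393)^(1/3) = 95.8427 mm

95.8 mm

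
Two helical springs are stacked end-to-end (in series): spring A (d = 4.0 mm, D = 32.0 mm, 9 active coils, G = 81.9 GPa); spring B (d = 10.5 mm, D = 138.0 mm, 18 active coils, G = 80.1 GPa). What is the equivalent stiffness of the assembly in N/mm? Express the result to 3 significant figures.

2.00 N/mm

k_A = Gd⁴/(8D³N_a) = (81.9×10³)(4.0⁴)/(8·32.0³·9) = 8.8867 N/mm
k_B = Gd⁴/(8D³N_a) = (80.1×10³)(10.5⁴)/(8·138.0³·18) = 2.5727 N/mm
Series: 1/k_eq = 1/8.8867 + 1/2.5727 = 0.50122; k_eq = 1.9951 N/mm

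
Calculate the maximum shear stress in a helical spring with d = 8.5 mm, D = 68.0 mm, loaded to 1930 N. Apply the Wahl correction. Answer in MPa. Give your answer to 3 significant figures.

Spring index C = D/d = 68.0/8.5 = 8.0000
K_W = (4C−1)/(4C−4) + 0.615/C = 31.000/28.000 + 0.0769 = 1.1840
τ₀ = 8FD/(πd³) = 8·1930·68.0/(π·8.5³) = 1.04992e+06/1929.3 = 544.19 MPa
τ_max = K·τ₀ = 1.1840 × 544.19 = 644.33 MPa

644 MPa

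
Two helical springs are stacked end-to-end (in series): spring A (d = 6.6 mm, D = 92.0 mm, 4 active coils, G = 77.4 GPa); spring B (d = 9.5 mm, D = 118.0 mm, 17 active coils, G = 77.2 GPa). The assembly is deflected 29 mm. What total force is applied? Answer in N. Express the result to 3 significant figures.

55.2 N

k_A = Gd⁴/(8D³N_a) = (77.4×10³)(6.6⁴)/(8·92.0³·4) = 5.8939 N/mm
k_B = Gd⁴/(8D³N_a) = (77.2×10³)(9.5⁴)/(8·118.0³·17) = 2.814 N/mm
Series: 1/k_eq = 1/5.8939 + 1/2.814 = 0.52503; k_eq = 1.9047 N/mm
F = k_eq·δ = 1.9047·29 = 55.235 N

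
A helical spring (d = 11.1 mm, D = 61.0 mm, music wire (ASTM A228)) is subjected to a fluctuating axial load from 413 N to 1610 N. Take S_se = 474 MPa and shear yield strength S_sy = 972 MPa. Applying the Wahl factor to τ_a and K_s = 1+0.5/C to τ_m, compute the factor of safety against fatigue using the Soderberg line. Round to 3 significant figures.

C = D/d = 61.0/11.1 = 5.4955; K_W = (4C−1)/(4C−4)+0.615/C = 1.2787; K_s = 1+0.5/C = 1.0910
F_a = (F_max−F_min)/2 = 598.5 N; F_m = (F_max+F_min)/2 = 1011.5 N
τ_a = K_W·8F_aD/(πd³) = 1.2787 × 67.977 = 86.926 MPa
τ_m = K_s·8F_mD/(πd³) = 1.0910 × 114.89 = 125.34 MPa
Soderberg: 1/n_f = τ_a/S_se + τ_m/S_sy = 86.926/474 + 125.34/972 = 0.18339 + 0.12895 = 0.31234
n_f = 1/0.31234 = 3.202

3.20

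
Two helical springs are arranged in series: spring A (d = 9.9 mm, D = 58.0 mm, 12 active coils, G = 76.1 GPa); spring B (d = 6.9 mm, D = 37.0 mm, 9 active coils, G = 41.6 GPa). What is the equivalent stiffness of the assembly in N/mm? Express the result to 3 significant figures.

15.6 N/mm

k_A = Gd⁴/(8D³N_a) = (76.1×10³)(9.9⁴)/(8·58.0³·12) = 39.027 N/mm
k_B = Gd⁴/(8D³N_a) = (41.6×10³)(6.9⁴)/(8·37.0³·9) = 25.855 N/mm
Series: 1/k_eq = 1/39.027 + 1/25.855 = 0.0643; k_eq = 15.552 N/mm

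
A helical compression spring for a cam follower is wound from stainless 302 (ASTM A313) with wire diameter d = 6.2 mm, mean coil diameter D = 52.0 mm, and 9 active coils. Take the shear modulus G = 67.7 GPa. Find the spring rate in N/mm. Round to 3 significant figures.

k = Gd⁴/(8D³N_a) = (67.7×10³ × 6.2⁴) / (8 × 52.0³ × 9)
  = 1.00036e+08 / 1.01238e+07 = 9.8813 N/mm

9.88 N/mm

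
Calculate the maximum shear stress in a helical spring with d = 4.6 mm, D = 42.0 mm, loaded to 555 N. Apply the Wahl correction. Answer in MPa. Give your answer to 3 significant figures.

Spring index C = D/d = 42.0/4.6 = 9.1304
K_W = (4C−1)/(4C−4) + 0.615/C = 35.522/32.522 + 0.0674 = 1.1596
τ₀ = 8FD/(πd³) = 8·555·42.0/(π·4.6³) = 186480/305.79 = 609.83 MPa
τ_max = K·τ₀ = 1.1596 × 609.83 = 707.16 MPa

707 MPa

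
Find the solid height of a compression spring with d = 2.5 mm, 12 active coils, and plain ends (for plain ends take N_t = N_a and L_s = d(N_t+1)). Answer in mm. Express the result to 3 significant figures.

plain ends: N_t = N_a = 12
L_s = d·(N_t+1) = 2.5 × 13 = 32.5 mm

32.5 mm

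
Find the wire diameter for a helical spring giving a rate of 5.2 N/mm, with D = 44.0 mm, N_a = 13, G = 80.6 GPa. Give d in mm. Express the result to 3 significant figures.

4.89 mm

d = (8D³N_a·k / G)^(1/4) = (8·44.0³·13·5.2 / (80.6×10³))^0.25
  = (571.56)^0.25 = 4.8895 mm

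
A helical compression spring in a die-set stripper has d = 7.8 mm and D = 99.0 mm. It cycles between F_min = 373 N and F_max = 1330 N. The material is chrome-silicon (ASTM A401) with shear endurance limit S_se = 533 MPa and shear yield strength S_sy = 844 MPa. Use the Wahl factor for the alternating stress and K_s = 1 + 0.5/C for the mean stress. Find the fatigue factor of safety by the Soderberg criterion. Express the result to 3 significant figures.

0.919

C = D/d = 99.0/7.8 = 12.6923; K_W = (4C−1)/(4C−4)+0.615/C = 1.1126; K_s = 1+0.5/C = 1.0394
F_a = (F_max−F_min)/2 = 478.5 N; F_m = (F_max+F_min)/2 = 851.5 N
τ_a = K_W·8F_aD/(πd³) = 1.1126 × 254.2 = 282.82 MPa
τ_m = K_s·8F_mD/(πd³) = 1.0394 × 452.35 = 470.17 MPa
Soderberg: 1/n_f = τ_a/S_se + τ_m/S_sy = 282.82/533 + 470.17/844 = 0.53062 + 0.55708 = 1.0877
n_f = 1/1.0877 = 0.9194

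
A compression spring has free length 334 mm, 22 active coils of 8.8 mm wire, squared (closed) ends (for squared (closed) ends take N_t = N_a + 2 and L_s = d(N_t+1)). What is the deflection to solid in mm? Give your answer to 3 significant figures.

N_t = 24; L_s = 8.8·25 = 220 mm
δ_solid = L₀ − L_s = 334 − 220 = 114 mm

114 mm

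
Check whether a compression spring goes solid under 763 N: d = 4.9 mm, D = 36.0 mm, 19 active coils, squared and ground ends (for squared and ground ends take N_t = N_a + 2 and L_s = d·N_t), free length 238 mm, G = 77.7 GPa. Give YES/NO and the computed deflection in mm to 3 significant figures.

k = Gd⁴/(8D³N_a) = (77.7×10³)(4.9⁴)/(8·36.0³·19) = 6.3162 N/mm
N_t = 21; L_s = 4.9·21 = 102.9 mm; δ_solid = L₀ − L_s = 238 − 102.9 = 135.1 mm
δ = F/k = 763/6.3162 = 120.8 mm
δ < δ_solid → spring does not go solid

NO, δ = 121 mm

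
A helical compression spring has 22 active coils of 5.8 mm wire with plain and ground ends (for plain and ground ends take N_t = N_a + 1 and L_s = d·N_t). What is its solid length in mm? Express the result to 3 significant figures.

133 mm

plain and ground ends: N_t = N_a + 1 = 22 + 1 = 23
L_s = d·N_t = 5.8 × 23 = 133.4 mm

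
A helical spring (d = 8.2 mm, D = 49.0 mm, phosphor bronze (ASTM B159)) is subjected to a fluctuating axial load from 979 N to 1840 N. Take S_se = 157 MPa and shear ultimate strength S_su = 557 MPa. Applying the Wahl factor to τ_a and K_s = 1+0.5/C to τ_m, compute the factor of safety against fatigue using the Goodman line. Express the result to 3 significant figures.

C = D/d = 49.0/8.2 = 5.9756; K_W = (4C−1)/(4C−4)+0.615/C = 1.2537; K_s = 1+0.5/C = 1.0837
F_a = (F_max−F_min)/2 = 430.5 N; F_m = (F_max+F_min)/2 = 1409.5 N
τ_a = K_W·8F_aD/(πd³) = 1.2537 × 97.424 = 122.14 MPa
τ_m = K_s·8F_mD/(πd³) = 1.0837 × 318.98 = 345.67 MPa
Goodman: 1/n_f = τ_a/S_se + τ_m/S_su = 122.14/157 + 345.67/557 = 0.77794 + 0.62059 = 1.3985
n_f = 1/1.3985 = 0.715

0.715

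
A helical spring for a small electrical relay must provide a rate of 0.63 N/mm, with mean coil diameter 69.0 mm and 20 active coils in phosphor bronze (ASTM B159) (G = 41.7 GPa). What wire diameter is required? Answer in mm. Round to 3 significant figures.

d = (8D³N_a·k / G)^(1/4) = (8·69.0³·20·0.63 / (41.7×10³))^0.25
  = (794.09)^0.25 = 5.3085 mm

5.31 mm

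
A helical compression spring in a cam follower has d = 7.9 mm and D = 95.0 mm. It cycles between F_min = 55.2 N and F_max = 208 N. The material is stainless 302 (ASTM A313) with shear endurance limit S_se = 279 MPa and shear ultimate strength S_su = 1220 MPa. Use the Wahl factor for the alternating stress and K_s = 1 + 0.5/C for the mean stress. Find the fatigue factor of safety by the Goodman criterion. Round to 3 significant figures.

C = D/d = 95.0/7.9 = 12.0253; K_W = (4C−1)/(4C−4)+0.615/C = 1.1192; K_s = 1+0.5/C = 1.0416
F_a = (F_max−F_min)/2 = 76.4 N; F_m = (F_max+F_min)/2 = 131.6 N
τ_a = K_W·8F_aD/(πd³) = 1.1192 × 37.487 = 41.954 MPa
τ_m = K_s·8F_mD/(πd³) = 1.0416 × 64.571 = 67.256 MPa
Goodman: 1/n_f = τ_a/S_se + τ_m/S_su = 41.954/279 + 67.256/1220 = 0.15037 + 0.05513 = 0.2055
n_f = 1/0.2055 = 4.866

4.87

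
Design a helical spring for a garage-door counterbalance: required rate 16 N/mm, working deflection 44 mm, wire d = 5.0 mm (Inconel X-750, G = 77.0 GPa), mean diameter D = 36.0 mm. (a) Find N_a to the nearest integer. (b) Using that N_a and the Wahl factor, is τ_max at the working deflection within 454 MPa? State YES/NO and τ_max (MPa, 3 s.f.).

(a) 8 coils; (b) NO, τ_max = 627 MPa

N_a = Gd⁴/(8D³k) = (77.0×10³)(5.0⁴)/(8·36.0³·16) = 8.058 → N_a = 8
Actual rate k = Gd⁴/(8D³·8) = 16.117 N/mm
Working load F = kδ = 16.117·44 = 709.15 N
C = 36.0/5.0 = 7.2000; K_W = (4C−1)/(4C−4)+0.615/C = 1.2064
τ_max = K_W·8FD/(πd³) = 1.2064·520.08 = 627.41 MPa
τ_max > 454 MPa → exceeds allowable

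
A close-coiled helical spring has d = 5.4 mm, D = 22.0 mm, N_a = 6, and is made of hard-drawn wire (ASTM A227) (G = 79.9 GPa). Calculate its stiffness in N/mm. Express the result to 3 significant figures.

k = Gd⁴/(8D³N_a) = (79.9×10³ × 5.4⁴) / (8 × 22.0³ × 6)
  = 6.79394e+07 / 511104 = 132.93 N/mm

133 N/mm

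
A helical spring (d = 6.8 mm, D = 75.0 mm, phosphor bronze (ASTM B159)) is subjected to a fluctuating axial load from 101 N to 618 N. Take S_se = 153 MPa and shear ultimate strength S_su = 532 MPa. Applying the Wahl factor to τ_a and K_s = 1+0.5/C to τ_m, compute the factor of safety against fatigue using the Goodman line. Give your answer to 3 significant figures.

0.629

C = D/d = 75.0/6.8 = 11.0294; K_W = (4C−1)/(4C−4)+0.615/C = 1.1305; K_s = 1+0.5/C = 1.0453
F_a = (F_max−F_min)/2 = 258.5 N; F_m = (F_max+F_min)/2 = 359.5 N
τ_a = K_W·8F_aD/(πd³) = 1.1305 × 157.01 = 177.51 MPa
τ_m = K_s·8F_mD/(πd³) = 1.0453 × 218.36 = 228.26 MPa
Goodman: 1/n_f = τ_a/S_se + τ_m/S_su = 177.51/153 + 228.26/532 = 1.16019 + 0.42906 = 1.5893
n_f = 1/1.5893 = 0.6292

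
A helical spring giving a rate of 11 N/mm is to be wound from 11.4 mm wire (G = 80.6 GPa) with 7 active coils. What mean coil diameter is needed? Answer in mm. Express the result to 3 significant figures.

130 mm

D = (Gd⁴/(8N_a·k))^(1/3) = (80.6×10³·11.4⁴/(8·7·11))^(1/3)
  = (2.20991e+06)^(1/3) = 130.2541 mm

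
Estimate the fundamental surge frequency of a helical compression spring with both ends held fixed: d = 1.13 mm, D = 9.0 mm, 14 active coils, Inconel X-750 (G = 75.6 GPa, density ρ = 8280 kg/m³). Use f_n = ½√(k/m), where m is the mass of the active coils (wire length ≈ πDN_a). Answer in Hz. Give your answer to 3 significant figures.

339 Hz

k = Gd⁴/(8D³N_a) = (75.6×10³)(1.13⁴)/(8·9.0³·14) = 1.5097 N/mm = 1509.7 N/m
Wire length L = πDN_a = π·9.0·14 = 395.84 mm
m = ρ·(πd²/4)·L = 8280 × 1.0029×10⁻⁶ m² × 0.39584 m = 0.003287 kg
f_n = ½√(k/m) = 0.5·√(1509.7/0.003287) = 0.5·√(4.593e+05) = 338.86 Hz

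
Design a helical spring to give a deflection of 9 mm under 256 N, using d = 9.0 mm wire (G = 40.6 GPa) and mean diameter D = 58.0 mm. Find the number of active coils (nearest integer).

Required rate k = F/δ = 256/9 = 28.444 N/mm
N_a = Gd⁴/(8D³k) = (40.6×10³ × 9.0⁴)/(8 × 58.0³ × 28.444)
    = 2.66377e+08 / 4.43988e+07 = 6 → 6 coils

6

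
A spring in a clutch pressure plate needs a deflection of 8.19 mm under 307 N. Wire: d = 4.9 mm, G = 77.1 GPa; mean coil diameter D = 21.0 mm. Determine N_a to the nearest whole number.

Required rate k = F/δ = 307/8.19 = 37.485 N/mm
N_a = Gd⁴/(8D³k) = (77.1×10³ × 4.9⁴)/(8 × 21.0³ × 37.485)
    = 4.44466e+07 / 2.77717e+06 = 16 → 16 coils

16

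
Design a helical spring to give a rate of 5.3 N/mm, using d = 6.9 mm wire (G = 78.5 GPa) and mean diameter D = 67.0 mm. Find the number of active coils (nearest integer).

N_a = Gd⁴/(8D³k) = (78.5×10³ × 6.9⁴)/(8 × 67.0³ × 5.3)
    = 1.77937e+08 / 1.27524e+07 = 13.95 → 14 coils

14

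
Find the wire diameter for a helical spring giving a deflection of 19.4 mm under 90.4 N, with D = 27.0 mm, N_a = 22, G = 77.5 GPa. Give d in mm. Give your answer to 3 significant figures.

3.80 mm

Required rate k = F/δ = 90.4/19.4 = 4.6598 N/mm
d = (8D³N_a·k / G)^(1/4) = (8·27.0³·22·4.6598 / (77.5×10³))^0.25
  = (208.29)^0.25 = 3.7990 mm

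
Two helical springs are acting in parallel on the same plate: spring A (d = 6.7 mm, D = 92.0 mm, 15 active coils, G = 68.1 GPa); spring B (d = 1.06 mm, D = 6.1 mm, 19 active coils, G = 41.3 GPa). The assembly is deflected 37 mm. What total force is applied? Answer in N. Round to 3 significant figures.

k_A = Gd⁴/(8D³N_a) = (68.1×10³)(6.7⁴)/(8·92.0³·15) = 1.4686 N/mm
k_B = Gd⁴/(8D³N_a) = (41.3×10³)(1.06⁴)/(8·6.1³·19) = 1.5113 N/mm
Parallel: k_eq = 1.4686 + 1.5113 = 2.9799 N/mm
F = k_eq·δ = 2.9799·37 = 110.25 N

110 N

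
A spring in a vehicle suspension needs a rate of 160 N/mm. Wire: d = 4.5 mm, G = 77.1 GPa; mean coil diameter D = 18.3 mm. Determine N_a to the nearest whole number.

N_a = Gd⁴/(8D³k) = (77.1×10³ × 4.5⁴)/(8 × 18.3³ × 160)
    = 3.16158e+07 / 7.84446e+06 = 4.03 → 4 coils

4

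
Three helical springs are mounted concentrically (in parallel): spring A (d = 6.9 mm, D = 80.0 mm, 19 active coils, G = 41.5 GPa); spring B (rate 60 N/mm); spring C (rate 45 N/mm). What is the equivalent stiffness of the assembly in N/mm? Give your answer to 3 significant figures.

k_A = Gd⁴/(8D³N_a) = (41.5×10³)(6.9⁴)/(8·80.0³·19) = 1.2087 N/mm
Parallel: k_eq = 1.2087 + 60 + 45 = 106.21 N/mm

106 N/mm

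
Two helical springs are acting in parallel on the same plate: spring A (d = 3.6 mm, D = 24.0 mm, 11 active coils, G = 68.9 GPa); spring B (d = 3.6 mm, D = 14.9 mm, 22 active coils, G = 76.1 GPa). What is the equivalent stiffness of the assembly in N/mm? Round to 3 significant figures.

31.5 N/mm

k_A = Gd⁴/(8D³N_a) = (68.9×10³)(3.6⁴)/(8·24.0³·11) = 9.5129 N/mm
k_B = Gd⁴/(8D³N_a) = (76.1×10³)(3.6⁴)/(8·14.9³·22) = 21.954 N/mm
Parallel: k_eq = 9.5129 + 21.954 = 31.467 N/mm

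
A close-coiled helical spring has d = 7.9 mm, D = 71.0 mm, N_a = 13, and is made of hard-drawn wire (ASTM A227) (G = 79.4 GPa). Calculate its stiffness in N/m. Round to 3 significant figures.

8310 N/m

k = Gd⁴/(8D³N_a) = (79.4×10³ × 7.9⁴) / (8 × 71.0³ × 13)
  = 3.09264e+08 / 3.72227e+07 = 8.3085 N/mm = 8308.5 N/m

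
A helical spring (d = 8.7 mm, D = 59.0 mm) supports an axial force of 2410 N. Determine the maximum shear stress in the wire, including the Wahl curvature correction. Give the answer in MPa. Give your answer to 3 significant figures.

Spring index C = D/d = 59.0/8.7 = 6.7816
K_W = (4C−1)/(4C−4) + 0.615/C = 26.126/23.126 + 0.0907 = 1.2204
τ₀ = 8FD/(πd³) = 8·2410·59.0/(π·8.7³) = 1.13752e+06/2068.7 = 549.86 MPa
τ_max = K·τ₀ = 1.2204 × 549.86 = 671.05 MPa

671 MPa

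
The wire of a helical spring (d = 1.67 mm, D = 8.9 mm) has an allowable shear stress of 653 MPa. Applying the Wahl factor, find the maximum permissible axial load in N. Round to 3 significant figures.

C = D/d = 8.9/1.67 = 5.3293
K_W = (4C−1)/(4C−4) + 0.615/C = 20.317/17.317 + 0.1154 = 1.2886
τ_max = K·8FD/(πd³) → F_max = τ_allow·πd³/(8DK)
F_max = 653·π·1.67³/(8·8.9·1.2886) = 9554.6/91.751 = 104.14 N

104 N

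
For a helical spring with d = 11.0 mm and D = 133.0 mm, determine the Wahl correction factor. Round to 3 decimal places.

C = D/d = 133.0/11.0 = 12.0909
K_W = (4C−1)/(4C−4) + 0.615/C = 47.364/44.364 + 0.0509 = 1.1185

1.118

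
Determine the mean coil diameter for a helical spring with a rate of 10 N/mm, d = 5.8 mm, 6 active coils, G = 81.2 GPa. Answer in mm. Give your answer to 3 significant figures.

57.6 mm

D = (Gd⁴/(8N_a·k))^(1/3) = (81.2×10³·5.8⁴/(8·6·10))^(1/3)
  = (191437)^(1/3) = 57.6336 mm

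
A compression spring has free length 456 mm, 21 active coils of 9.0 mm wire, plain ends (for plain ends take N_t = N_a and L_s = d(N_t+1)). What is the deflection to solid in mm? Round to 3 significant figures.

N_t = 21; L_s = 9.0·22 = 198 mm
δ_solid = L₀ − L_s = 456 − 198 = 258 mm

258 mm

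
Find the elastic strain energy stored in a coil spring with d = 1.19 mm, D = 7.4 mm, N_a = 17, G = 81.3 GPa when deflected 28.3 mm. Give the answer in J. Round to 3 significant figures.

k = Gd⁴/(8D³N_a) = (81.3×10³)(1.19⁴)/(8·7.4³·17) = 2.9583 N/mm
U = ½kδ² = 0.5 × 2.9583 × 28.3² = 1184.6 N·mm = 1.1846 J

1.18 J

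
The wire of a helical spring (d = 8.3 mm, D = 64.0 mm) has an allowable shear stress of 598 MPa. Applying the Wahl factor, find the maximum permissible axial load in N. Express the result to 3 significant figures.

1760 N

C = D/d = 64.0/8.3 = 7.7108
K_W = (4C−1)/(4C−4) + 0.615/C = 29.843/26.843 + 0.0798 = 1.1915
τ_max = K·8FD/(πd³) → F_max = τ_allow·πd³/(8DK)
F_max = 598·π·8.3³/(8·64.0·1.1915) = 1.0742e+06/610.06 = 1760.8 N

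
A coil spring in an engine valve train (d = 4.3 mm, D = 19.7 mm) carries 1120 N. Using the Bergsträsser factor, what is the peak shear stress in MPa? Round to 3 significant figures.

Spring index C = D/d = 19.7/4.3 = 4.5814
K_B = (4C+2)/(4C−3) = 20.326/15.326 = 1.3263
τ₀ = 8FD/(πd³) = 8·1120·19.7/(π·4.3³) = 176512/249.78 = 706.67 MPa
τ_max = K·τ₀ = 1.3263 × 706.67 = 937.23 MPa

937 MPa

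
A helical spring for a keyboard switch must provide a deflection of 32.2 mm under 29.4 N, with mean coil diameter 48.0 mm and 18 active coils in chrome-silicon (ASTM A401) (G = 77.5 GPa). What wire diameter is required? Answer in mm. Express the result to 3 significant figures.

Required rate k = F/δ = 29.4/32.2 = 0.91304 N/mm
d = (8D³N_a·k / G)^(1/4) = (8·48.0³·18·0.91304 / (77.5×10³))^0.25
  = (187.62)^0.25 = 3.7010 mm

3.70 mm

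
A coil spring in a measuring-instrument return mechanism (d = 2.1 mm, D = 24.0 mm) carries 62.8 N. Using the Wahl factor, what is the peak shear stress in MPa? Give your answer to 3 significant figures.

467 MPa

Spring index C = D/d = 24.0/2.1 = 11.4286
K_W = (4C−1)/(4C−4) + 0.615/C = 44.714/41.714 + 0.0538 = 1.1257
τ₀ = 8FD/(πd³) = 8·62.8·24.0/(π·2.1³) = 12057.6/29.094 = 414.43 MPa
τ_max = K·τ₀ = 1.1257 × 414.43 = 466.54 MPa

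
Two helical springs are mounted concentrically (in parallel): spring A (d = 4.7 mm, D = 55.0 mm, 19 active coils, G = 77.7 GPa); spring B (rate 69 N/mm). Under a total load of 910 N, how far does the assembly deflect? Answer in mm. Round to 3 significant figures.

k_A = Gd⁴/(8D³N_a) = (77.7×10³)(4.7⁴)/(8·55.0³·19) = 1.4993 N/mm
Parallel: k_eq = 1.4993 + 69 = 70.499 N/mm
δ = F/k_eq = 910/70.499 = 12.908 mm

12.9 mm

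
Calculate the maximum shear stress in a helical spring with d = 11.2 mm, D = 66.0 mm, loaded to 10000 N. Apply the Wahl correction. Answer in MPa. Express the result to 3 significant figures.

1500 MPa

Spring index C = D/d = 66.0/11.2 = 5.8929
K_W = (4C−1)/(4C−4) + 0.615/C = 22.571/19.571 + 0.1044 = 1.2576
τ₀ = 8FD/(πd³) = 8·10000·66.0/(π·11.2³) = 5.28e+06/4413.7 = 1196.3 MPa
τ_max = K·τ₀ = 1.2576 × 1196.3 = 1504.5 MPa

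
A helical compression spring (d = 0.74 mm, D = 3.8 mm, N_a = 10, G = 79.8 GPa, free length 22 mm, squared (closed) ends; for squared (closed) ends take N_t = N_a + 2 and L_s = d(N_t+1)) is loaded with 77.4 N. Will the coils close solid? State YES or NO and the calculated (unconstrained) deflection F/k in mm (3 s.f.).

YES, δ = 14.2 mm

k = Gd⁴/(8D³N_a) = (79.8×10³)(0.74⁴)/(8·3.8³·10) = 5.4512 N/mm
N_t = 12; L_s = 0.74·13 = 9.62 mm; δ_solid = L₀ − L_s = 22 − 9.62 = 12.38 mm
δ = F/k = 77.4/5.4512 = 14.199 mm
δ ≥ δ_solid → spring goes solid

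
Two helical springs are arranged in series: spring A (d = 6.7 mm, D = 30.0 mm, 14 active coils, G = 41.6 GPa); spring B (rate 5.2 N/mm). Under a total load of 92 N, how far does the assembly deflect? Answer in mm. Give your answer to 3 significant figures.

k_A = Gd⁴/(8D³N_a) = (41.6×10³)(6.7⁴)/(8·30.0³·14) = 27.721 N/mm
Series: 1/k_eq = 1/27.721 + 1/5.2 = 0.22838; k_eq = 4.3786 N/mm
δ = F/k_eq = 92/4.3786 = 21.011 mm

21.0 mm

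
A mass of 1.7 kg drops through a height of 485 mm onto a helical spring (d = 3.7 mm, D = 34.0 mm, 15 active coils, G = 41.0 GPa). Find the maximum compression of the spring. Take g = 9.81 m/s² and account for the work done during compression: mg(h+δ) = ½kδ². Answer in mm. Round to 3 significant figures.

k = Gd⁴/(8D³N_a) = (41.0×10³)(3.7⁴)/(8·34.0³·15) = 1.6292 N/mm
W = mg = 1.7 × 9.81 = 16.677 N
½kδ² − Wδ − Wh = 0 → δ = (W + √(W² + 2kWh))/k
δ = (16.677 + √(278.12 + 26355))/1.6292 = (16.677 + 163.2)/1.6292 = 110.41 mm

110 mm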